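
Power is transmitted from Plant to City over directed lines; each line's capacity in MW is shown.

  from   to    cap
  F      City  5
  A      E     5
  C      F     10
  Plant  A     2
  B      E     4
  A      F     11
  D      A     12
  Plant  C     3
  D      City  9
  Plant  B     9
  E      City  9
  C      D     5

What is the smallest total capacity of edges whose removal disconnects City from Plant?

9

Augment Plant→A→E→City: bottleneck 2, flow now 2.
Augment Plant→B→E→City: bottleneck 4, flow now 6.
Augment Plant→C→D→City: bottleneck 3, flow now 9.
No augmenting path remains; maximum flow = 9.
By max-flow min-cut, the minimum cut capacity equals the max flow.
In the residual graph, reachable from Plant: {Plant, B}.
Min-cut edges: Plant→A (2), Plant→C (3), B→E (4); capacity 2 + 3 + 4 = 9.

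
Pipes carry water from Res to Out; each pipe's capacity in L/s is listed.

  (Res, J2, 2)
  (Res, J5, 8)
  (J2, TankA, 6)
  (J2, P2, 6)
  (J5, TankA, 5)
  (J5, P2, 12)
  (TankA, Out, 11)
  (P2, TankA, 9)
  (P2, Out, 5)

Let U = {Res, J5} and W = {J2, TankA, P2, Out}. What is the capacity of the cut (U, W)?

19

Edges leaving {Res, J5}: Res→J2 (2), J5→TankA (5), J5→P2 (12).
Cut capacity = 2 + 5 + 12 = 19.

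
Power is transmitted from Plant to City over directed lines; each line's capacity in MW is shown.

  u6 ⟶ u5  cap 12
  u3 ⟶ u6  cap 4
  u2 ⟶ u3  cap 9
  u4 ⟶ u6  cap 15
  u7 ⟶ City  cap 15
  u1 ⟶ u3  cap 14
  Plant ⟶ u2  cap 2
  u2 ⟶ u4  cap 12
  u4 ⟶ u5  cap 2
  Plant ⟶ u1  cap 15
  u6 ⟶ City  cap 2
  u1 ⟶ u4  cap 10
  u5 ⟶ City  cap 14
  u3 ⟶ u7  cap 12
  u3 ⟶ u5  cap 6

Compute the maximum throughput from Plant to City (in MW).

Augment Plant→u1→u3→u5→City: bottleneck 6, flow now 6.
Augment Plant→u1→u3→u6→City: bottleneck 2, flow now 8.
Augment Plant→u1→u3→u7→City: bottleneck 6, flow now 14.
Augment Plant→u1→u4→u5→City: bottleneck 1, flow now 15.
Augment Plant→u2→u3→u7→City: bottleneck 2, flow now 17.
No augmenting path remains; maximum flow = 17.
In the residual graph, reachable from Plant: {Plant}.
Min-cut edges: Plant→u1 (15), Plant→u2 (2); capacity 15 + 2 = 17.
This cut is saturated, so no flow can exceed 17.

17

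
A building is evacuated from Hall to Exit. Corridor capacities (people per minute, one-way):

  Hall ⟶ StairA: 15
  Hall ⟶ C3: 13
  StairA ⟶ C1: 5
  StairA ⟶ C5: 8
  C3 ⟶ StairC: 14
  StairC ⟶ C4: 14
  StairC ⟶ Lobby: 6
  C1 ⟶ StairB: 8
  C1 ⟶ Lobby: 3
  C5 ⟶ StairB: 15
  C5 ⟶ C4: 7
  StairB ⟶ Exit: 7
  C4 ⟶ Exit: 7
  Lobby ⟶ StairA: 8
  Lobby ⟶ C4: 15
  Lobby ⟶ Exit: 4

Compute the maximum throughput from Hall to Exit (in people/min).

Augment Hall→StairA→C1→StairB→Exit: bottleneck 5, flow now 5.
Augment Hall→StairA→C5→StairB→Exit: bottleneck 2, flow now 7.
Augment Hall→StairA→C5→C4→Exit: bottleneck 6, flow now 13.
Augment Hall→C3→StairC→C4→Exit: bottleneck 1, flow now 14.
Augment Hall→C3→StairC→Lobby→Exit: bottleneck 4, flow now 18.
No augmenting path remains; maximum flow = 18.
In the residual graph, reachable from Hall: {Hall, StairA, C3, StairC, C1, C5, StairB, C4, Lobby}.
Min-cut edges: StairB→Exit (7), C4→Exit (7), Lobby→Exit (4); capacity 7 + 7 + 4 = 18.
This cut is saturated, so no flow can exceed 18.

18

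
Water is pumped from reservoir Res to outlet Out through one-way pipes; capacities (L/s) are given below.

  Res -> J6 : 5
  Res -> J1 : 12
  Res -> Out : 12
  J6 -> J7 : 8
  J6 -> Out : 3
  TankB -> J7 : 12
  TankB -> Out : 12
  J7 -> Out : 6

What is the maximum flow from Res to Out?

Augment Res→Out: bottleneck 12, flow now 12.
Augment Res→J6→Out: bottleneck 3, flow now 15.
Augment Res→J6→J7→Out: bottleneck 2, flow now 17.
No augmenting path remains; maximum flow = 17.
In the residual graph, reachable from Res: {Res, J1}.
Min-cut edges: Res→J6 (5), Res→Out (12); capacity 5 + 12 = 17.
This cut is saturated, so no flow can exceed 17.

17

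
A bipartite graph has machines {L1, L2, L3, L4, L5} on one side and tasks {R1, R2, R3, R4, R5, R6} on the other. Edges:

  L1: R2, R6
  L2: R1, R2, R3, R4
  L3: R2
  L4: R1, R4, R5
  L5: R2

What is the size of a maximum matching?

4

Unit-capacity flow: source→left, listed edges, right→sink; max matching = max flow.
Augmenting path L1→R2 (+1); matched 1.
Augmenting path L2→R1 (+1); matched 2.
Augmenting path L4→R4 (+1); matched 3.
Augmenting path L3→R2→L1→R6 (+1); matched 4.
No augmenting path remains; maximum matching = 4.
König certificate: {L1, L2, L4, R2} is a vertex cover of size 4 (every listed pair touches it), so no matching can be larger.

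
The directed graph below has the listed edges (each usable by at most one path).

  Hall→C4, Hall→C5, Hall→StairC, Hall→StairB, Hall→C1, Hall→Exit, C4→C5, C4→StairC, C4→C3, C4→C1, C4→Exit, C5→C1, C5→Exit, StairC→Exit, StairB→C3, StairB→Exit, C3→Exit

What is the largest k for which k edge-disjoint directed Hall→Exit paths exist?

5

Assign every edge capacity 1; by Menger, the answer equals the max flow.
Path Hall→Exit (+1); total 1.
Path Hall→C4→Exit (+1); total 2.
Path Hall→C5→Exit (+1); total 3.
Path Hall→StairC→Exit (+1); total 4.
Path Hall→StairB→Exit (+1); total 5.
No residual Hall→Exit path; max flow = 5.
Certifying cut of size 5: {Hall→C4, Hall→C5, Hall→Exit, Hall→StairB, Hall→StairC}.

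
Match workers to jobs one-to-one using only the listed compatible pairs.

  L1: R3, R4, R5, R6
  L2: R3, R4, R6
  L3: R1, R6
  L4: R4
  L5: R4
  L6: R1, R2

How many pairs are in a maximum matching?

5

Unit-capacity flow: source→left, listed edges, right→sink; max matching = max flow.
Augmenting path L1→R3 (+1); matched 1.
Augmenting path L2→R4 (+1); matched 2.
Augmenting path L3→R1 (+1); matched 3.
Augmenting path L6→R2 (+1); matched 4.
Augmenting path L4→R4→L2→R6 (+1); matched 5.
No augmenting path remains; maximum matching = 5.
König certificate: {L1, L2, L3, L6, R4} is a vertex cover of size 5 (every listed pair touches it), so no matching can be larger.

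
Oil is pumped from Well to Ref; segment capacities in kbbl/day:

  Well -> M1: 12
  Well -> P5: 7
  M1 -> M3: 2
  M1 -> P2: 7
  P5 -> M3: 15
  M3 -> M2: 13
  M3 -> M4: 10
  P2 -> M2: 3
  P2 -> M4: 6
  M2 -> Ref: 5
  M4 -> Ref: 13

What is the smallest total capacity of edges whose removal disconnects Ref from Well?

Augment Well→M1→M3→M2→Ref: bottleneck 2, flow now 2.
Augment Well→M1→P2→M2→Ref: bottleneck 3, flow now 5.
Augment Well→M1→P2→M4→Ref: bottleneck 4, flow now 9.
Augment Well→P5→M3→M4→Ref: bottleneck 7, flow now 16.
No augmenting path remains; maximum flow = 16.
By max-flow min-cut, the minimum cut capacity equals the max flow.
In the residual graph, reachable from Well: {Well, M1}.
Min-cut edges: Well→P5 (7), M1→M3 (2), M1→P2 (7); capacity 7 + 2 + 7 = 16.

16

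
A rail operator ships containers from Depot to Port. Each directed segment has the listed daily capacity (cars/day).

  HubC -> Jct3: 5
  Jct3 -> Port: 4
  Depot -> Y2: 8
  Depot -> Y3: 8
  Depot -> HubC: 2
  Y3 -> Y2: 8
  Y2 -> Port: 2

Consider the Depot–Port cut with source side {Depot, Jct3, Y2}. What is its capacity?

Edges leaving {Depot, Jct3, Y2}: Depot→HubC (2), Depot→Y3 (8), Jct3→Port (4), Y2→Port (2).
Cut capacity = 2 + 8 + 4 + 2 = 16.

16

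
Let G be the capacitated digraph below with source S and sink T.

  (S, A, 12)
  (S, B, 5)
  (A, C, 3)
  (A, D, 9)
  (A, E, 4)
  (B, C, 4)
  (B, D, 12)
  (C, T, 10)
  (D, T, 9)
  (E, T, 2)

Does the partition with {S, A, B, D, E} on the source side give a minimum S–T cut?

No — its capacity is 18, but the minimum cut has capacity 17.

Given cut capacity: 3 + 4 + 9 + 2 = 18.
Augment S→A→C→T: bottleneck 3, flow now 3.
Augment S→A→D→T: bottleneck 9, flow now 12.
Augment S→B→C→T: bottleneck 4, flow now 16.
Augment S→B→D→A→E→T: bottleneck 1, flow now 17. (uses reverse residual edge)
No augmenting path remains; maximum flow = 17.
In the residual graph, reachable from S: {S}.
Min-cut edges: S→A (12), S→B (5); capacity 12 + 5 = 17.
Cut capacity 18 exceeds the max flow 17, so it is not minimum.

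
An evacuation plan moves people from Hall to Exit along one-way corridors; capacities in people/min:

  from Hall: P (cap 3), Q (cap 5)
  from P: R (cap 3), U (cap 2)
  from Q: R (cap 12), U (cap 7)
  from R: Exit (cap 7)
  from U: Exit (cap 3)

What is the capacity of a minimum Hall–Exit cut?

8

Augment Hall→P→R→Exit: bottleneck 3, flow now 3.
Augment Hall→Q→R→Exit: bottleneck 4, flow now 7.
Augment Hall→Q→U→Exit: bottleneck 1, flow now 8.
No augmenting path remains; maximum flow = 8.
By max-flow min-cut, the minimum cut capacity equals the max flow.
In the residual graph, reachable from Hall: {Hall}.
Min-cut edges: Hall→P (3), Hall→Q (5); capacity 3 + 5 = 8.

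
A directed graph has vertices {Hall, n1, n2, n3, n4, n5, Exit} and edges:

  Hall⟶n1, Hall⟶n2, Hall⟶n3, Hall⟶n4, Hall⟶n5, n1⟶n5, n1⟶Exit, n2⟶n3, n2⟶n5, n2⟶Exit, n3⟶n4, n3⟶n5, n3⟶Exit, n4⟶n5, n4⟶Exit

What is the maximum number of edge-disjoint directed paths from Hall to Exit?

Assign every edge capacity 1; by Menger, the answer equals the max flow.
Path Hall→n1→Exit (+1); total 1.
Path Hall→n2→Exit (+1); total 2.
Path Hall→n3→Exit (+1); total 3.
Path Hall→n4→Exit (+1); total 4.
No residual Hall→Exit path; max flow = 4.
Certifying cut of size 4: {Hall→n1, Hall→n2, Hall→n3, Hall→n4}.

4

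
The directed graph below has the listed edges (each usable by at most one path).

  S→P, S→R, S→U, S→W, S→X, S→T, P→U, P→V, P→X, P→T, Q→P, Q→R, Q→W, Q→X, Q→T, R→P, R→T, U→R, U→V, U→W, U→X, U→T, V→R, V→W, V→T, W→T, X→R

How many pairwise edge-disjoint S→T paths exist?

6

Assign every edge capacity 1; by Menger, the answer equals the max flow.
Path S→T (+1); total 1.
Path S→P→T (+1); total 2.
Path S→R→T (+1); total 3.
Path S→U→T (+1); total 4.
Path S→W→T (+1); total 5.
Path S→X→R→P→V→T (+1); total 6.
No residual S→T path; max flow = 6.
Certifying cut of size 6: {S→P, S→R, S→T, S→U, S→W, S→X}.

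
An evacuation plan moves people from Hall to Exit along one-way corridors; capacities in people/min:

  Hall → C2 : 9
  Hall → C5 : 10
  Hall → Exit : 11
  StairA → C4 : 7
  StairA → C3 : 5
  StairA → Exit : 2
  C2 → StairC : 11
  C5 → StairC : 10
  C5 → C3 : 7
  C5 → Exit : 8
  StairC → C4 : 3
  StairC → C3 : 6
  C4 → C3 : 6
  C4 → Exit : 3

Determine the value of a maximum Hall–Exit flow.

Augment Hall→Exit: bottleneck 11, flow now 11.
Augment Hall→C5→Exit: bottleneck 8, flow now 19.
Augment Hall→C2→StairC→C4→Exit: bottleneck 3, flow now 22.
No augmenting path remains; maximum flow = 22.
In the residual graph, reachable from Hall: {Hall, C2, C5, StairC, C3}.
Min-cut edges: Hall→Exit (11), C5→Exit (8), StairC→C4 (3); capacity 11 + 8 + 3 = 22.
This cut is saturated, so no flow can exceed 22.

22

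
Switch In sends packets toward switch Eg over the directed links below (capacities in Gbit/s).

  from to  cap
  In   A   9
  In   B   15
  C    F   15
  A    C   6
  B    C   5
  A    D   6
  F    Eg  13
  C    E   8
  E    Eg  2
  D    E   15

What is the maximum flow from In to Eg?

Augment In→A→C→E→Eg: bottleneck 2, flow now 2.
Augment In→A→C→F→Eg: bottleneck 4, flow now 6.
Augment In→B→C→F→Eg: bottleneck 5, flow now 11.
Augment In→A→D→E→C→F→Eg: bottleneck 2, flow now 13. (uses reverse residual edge)
No augmenting path remains; maximum flow = 13.
In the residual graph, reachable from In: {In, A, B, D, E}.
Min-cut edges: A→C (6), B→C (5), E→Eg (2); capacity 6 + 5 + 2 = 13.
This cut is saturated, so no flow can exceed 13.

13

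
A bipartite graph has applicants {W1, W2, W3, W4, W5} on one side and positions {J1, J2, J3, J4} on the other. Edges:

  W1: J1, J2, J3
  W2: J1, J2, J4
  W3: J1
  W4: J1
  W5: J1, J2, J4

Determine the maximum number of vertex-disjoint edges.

Unit-capacity flow: source→left, listed edges, right→sink; max matching = max flow.
Augmenting path W1→J1 (+1); matched 1.
Augmenting path W2→J2 (+1); matched 2.
Augmenting path W5→J4 (+1); matched 3.
Augmenting path W3→J1→W1→J3 (+1); matched 4.
No augmenting path remains; maximum matching = 4.
König certificate: {W1, W2, W5, J1} is a vertex cover of size 4 (every listed pair touches it), so no matching can be larger.

4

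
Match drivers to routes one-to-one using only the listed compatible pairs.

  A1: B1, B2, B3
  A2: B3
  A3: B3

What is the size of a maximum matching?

2

Unit-capacity flow: source→left, listed edges, right→sink; max matching = max flow.
Augmenting path A1→B1 (+1); matched 1.
Augmenting path A2→B3 (+1); matched 2.
No augmenting path remains; maximum matching = 2.
König certificate: {A1, B3} is a vertex cover of size 2 (every listed pair touches it), so no matching can be larger.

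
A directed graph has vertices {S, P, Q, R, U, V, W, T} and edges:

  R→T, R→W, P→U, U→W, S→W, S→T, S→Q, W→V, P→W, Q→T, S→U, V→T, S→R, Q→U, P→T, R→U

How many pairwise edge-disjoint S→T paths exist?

4

Assign every edge capacity 1; by Menger, the answer equals the max flow.
Path S→T (+1); total 1.
Path S→Q→T (+1); total 2.
Path S→R→T (+1); total 3.
Path S→W→V→T (+1); total 4.
No residual S→T path; max flow = 4.
Certifying cut of size 4: {S→Q, S→R, S→T, W→V}.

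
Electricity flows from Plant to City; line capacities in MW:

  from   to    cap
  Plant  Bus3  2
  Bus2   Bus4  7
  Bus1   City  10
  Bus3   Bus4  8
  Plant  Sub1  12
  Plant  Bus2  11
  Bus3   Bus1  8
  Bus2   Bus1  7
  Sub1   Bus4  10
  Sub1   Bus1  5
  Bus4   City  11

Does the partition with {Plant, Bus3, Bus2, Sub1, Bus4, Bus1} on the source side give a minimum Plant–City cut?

Yes — it is a minimum cut (capacity 21).

Given cut capacity: 11 + 10 = 21.
Augment Plant→Bus3→Bus4→City: bottleneck 2, flow now 2.
Augment Plant→Bus2→Bus4→City: bottleneck 7, flow now 9.
Augment Plant→Bus2→Bus1→City: bottleneck 4, flow now 13.
Augment Plant→Sub1→Bus4→City: bottleneck 2, flow now 15.
Augment Plant→Sub1→Bus1→City: bottleneck 5, flow now 20.
Augment Plant→Sub1→Bus4→Bus3→Bus1→City: bottleneck 1, flow now 21. (uses reverse residual edge)
No augmenting path remains; maximum flow = 21.
Cut capacity 21 equals the max flow, so it is a minimum cut.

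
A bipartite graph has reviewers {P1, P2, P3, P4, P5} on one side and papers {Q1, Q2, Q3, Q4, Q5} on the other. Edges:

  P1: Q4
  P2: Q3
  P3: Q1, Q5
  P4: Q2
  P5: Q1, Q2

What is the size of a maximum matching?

5

Unit-capacity flow: source→left, listed edges, right→sink; max matching = max flow.
Augmenting path P1→Q4 (+1); matched 1.
Augmenting path P2→Q3 (+1); matched 2.
Augmenting path P3→Q1 (+1); matched 3.
Augmenting path P4→Q2 (+1); matched 4.
Augmenting path P5→Q1→P3→Q5 (+1); matched 5.
No augmenting path remains; maximum matching = 5.
König certificate: {P1, P2, P3, P4, P5} is a vertex cover of size 5 (every listed pair touches it), so no matching can be larger.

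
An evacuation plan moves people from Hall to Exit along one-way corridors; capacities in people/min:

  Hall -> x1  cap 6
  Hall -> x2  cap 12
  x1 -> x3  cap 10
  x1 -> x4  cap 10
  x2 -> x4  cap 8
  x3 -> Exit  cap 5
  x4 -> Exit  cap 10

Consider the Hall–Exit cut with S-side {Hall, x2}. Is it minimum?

Given cut capacity: 6 + 8 = 14.
Augment Hall→x1→x3→Exit: bottleneck 5, flow now 5.
Augment Hall→x1→x4→Exit: bottleneck 1, flow now 6.
Augment Hall→x2→x4→Exit: bottleneck 8, flow now 14.
No augmenting path remains; maximum flow = 14.
Cut capacity 14 equals the max flow, so it is a minimum cut.

Yes — it is a minimum cut (capacity 14).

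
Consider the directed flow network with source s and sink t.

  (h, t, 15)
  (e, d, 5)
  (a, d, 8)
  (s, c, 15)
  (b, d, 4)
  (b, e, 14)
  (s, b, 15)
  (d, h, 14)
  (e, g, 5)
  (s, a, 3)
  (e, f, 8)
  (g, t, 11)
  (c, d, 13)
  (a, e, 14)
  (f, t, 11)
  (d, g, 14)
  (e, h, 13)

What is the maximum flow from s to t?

Augment s→a→d→g→t: bottleneck 3, flow now 3.
Augment s→b→d→g→t: bottleneck 4, flow now 7.
Augment s→b→e→f→t: bottleneck 8, flow now 15.
Augment s→b→e→g→t: bottleneck 3, flow now 18.
Augment s→c→d→g→t: bottleneck 1, flow now 19.
Augment s→c→d→h→t: bottleneck 12, flow now 31.
No augmenting path remains; maximum flow = 31.
In the residual graph, reachable from s: {s, c}.
Min-cut edges: s→a (3), s→b (15), c→d (13); capacity 3 + 15 + 13 = 31.
This cut is saturated, so no flow can exceed 31.

31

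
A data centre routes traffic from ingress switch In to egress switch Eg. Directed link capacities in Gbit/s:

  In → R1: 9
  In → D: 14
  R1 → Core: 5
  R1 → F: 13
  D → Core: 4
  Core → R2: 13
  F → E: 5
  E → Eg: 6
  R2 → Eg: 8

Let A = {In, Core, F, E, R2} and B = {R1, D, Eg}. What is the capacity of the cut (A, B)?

Edges leaving {In, Core, F, E, R2}: In→R1 (9), In→D (14), E→Eg (6), R2→Eg (8).
Cut capacity = 9 + 14 + 6 + 8 = 37.

37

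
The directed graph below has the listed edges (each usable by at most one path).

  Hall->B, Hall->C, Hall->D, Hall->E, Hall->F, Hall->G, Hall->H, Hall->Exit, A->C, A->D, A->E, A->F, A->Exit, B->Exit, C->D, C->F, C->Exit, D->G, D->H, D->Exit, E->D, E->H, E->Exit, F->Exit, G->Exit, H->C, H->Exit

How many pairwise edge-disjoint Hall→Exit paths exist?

8

Assign every edge capacity 1; by Menger, the answer equals the max flow.
Path Hall→Exit (+1); total 1.
Path Hall→B→Exit (+1); total 2.
Path Hall→C→Exit (+1); total 3.
Path Hall→D→Exit (+1); total 4.
Path Hall→E→Exit (+1); total 5.
Path Hall→F→Exit (+1); total 6.
Path Hall→G→Exit (+1); total 7.
Path Hall→H→Exit (+1); total 8.
No residual Hall→Exit path; max flow = 8.
Certifying cut of size 8: {Hall→B, Hall→C, Hall→D, Hall→E, Hall→Exit, Hall→F, Hall→G, Hall→H}.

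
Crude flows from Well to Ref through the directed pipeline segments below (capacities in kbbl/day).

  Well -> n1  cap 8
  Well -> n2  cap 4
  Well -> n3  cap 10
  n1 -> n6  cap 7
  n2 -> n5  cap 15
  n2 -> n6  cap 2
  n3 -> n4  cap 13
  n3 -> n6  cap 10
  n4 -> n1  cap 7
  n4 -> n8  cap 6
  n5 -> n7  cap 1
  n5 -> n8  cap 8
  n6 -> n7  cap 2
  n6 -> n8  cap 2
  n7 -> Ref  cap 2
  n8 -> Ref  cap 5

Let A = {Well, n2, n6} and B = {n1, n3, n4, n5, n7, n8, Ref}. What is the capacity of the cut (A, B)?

37

Edges leaving {Well, n2, n6}: Well→n1 (8), Well→n3 (10), n2→n5 (15), n6→n7 (2), n6→n8 (2).
Cut capacity = 8 + 10 + 15 + 2 + 2 = 37.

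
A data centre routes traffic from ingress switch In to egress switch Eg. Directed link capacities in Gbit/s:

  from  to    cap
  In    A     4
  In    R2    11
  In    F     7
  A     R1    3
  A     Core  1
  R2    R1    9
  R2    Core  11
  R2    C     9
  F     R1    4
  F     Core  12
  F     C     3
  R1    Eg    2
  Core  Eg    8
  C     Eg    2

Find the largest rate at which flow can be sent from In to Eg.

12

Augment In→A→R1→Eg: bottleneck 2, flow now 2.
Augment In→A→Core→Eg: bottleneck 1, flow now 3.
Augment In→R2→Core→Eg: bottleneck 7, flow now 10.
Augment In→R2→C→Eg: bottleneck 2, flow now 12.
No augmenting path remains; maximum flow = 12.
In the residual graph, reachable from In: {In, A, R2, F, R1, Core, C}.
Min-cut edges: R1→Eg (2), Core→Eg (8), C→Eg (2); capacity 2 + 8 + 2 = 12.
This cut is saturated, so no flow can exceed 12.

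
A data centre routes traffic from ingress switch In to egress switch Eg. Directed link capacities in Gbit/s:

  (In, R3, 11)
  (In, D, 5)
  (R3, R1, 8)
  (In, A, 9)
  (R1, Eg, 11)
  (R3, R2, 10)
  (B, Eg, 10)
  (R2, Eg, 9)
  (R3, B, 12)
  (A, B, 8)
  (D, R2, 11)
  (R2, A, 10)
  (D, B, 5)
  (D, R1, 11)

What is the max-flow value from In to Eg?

24

Augment In→D→R1→Eg: bottleneck 5, flow now 5.
Augment In→R3→R1→Eg: bottleneck 6, flow now 11.
Augment In→R3→R2→Eg: bottleneck 5, flow now 16.
Augment In→A→B→Eg: bottleneck 8, flow now 24.
No augmenting path remains; maximum flow = 24.
In the residual graph, reachable from In: {In, A}.
Min-cut edges: In→D (5), In→R3 (11), A→B (8); capacity 5 + 11 + 8 = 24.
This cut is saturated, so no flow can exceed 24.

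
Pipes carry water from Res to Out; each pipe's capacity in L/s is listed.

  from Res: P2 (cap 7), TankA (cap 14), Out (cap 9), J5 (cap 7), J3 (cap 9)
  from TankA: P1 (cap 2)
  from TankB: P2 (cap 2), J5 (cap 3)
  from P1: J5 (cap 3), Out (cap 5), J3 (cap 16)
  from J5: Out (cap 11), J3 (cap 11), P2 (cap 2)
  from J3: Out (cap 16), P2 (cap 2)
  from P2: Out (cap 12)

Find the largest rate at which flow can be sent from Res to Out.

34

Augment Res→Out: bottleneck 9, flow now 9.
Augment Res→J5→Out: bottleneck 7, flow now 16.
Augment Res→J3→Out: bottleneck 9, flow now 25.
Augment Res→P2→Out: bottleneck 7, flow now 32.
Augment Res→TankA→P1→Out: bottleneck 2, flow now 34.
No augmenting path remains; maximum flow = 34.
In the residual graph, reachable from Res: {Res, TankA}.
Min-cut edges: Res→J5 (7), Res→J3 (9), Res→P2 (7), Res→Out (9), TankA→P1 (2); capacity 7 + 9 + 7 + 9 + 2 = 34.
This cut is saturated, so no flow can exceed 34.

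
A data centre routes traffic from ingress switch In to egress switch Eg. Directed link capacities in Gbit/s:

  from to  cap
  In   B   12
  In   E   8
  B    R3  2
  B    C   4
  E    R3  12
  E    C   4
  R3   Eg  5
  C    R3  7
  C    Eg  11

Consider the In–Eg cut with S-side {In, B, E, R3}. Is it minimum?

Given cut capacity: 4 + 4 + 5 = 13.
Augment In→B→R3→Eg: bottleneck 2, flow now 2.
Augment In→B→C→Eg: bottleneck 4, flow now 6.
Augment In→E→R3→Eg: bottleneck 3, flow now 9.
Augment In→E→C→Eg: bottleneck 4, flow now 13.
No augmenting path remains; maximum flow = 13.
Cut capacity 13 equals the max flow, so it is a minimum cut.

Yes — it is a minimum cut (capacity 13).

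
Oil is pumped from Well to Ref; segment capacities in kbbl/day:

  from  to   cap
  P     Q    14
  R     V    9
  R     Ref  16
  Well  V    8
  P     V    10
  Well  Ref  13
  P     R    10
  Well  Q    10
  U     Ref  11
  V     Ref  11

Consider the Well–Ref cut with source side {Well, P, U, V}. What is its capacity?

69

Edges leaving {Well, P, U, V}: Well→Q (10), Well→Ref (13), P→Q (14), P→R (10), U→Ref (11), V→Ref (11).
Cut capacity = 10 + 13 + 14 + 10 + 11 + 11 = 69.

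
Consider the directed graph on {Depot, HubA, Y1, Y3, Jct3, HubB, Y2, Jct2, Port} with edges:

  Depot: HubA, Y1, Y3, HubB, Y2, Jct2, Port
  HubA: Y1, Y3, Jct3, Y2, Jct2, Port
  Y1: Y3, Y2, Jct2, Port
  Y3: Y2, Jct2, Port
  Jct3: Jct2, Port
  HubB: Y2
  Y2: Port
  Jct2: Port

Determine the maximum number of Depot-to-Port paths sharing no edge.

Assign every edge capacity 1; by Menger, the answer equals the max flow.
Path Depot→Port (+1); total 1.
Path Depot→HubA→Port (+1); total 2.
Path Depot→Y1→Port (+1); total 3.
Path Depot→Y3→Port (+1); total 4.
Path Depot→Y2→Port (+1); total 5.
Path Depot→Jct2→Port (+1); total 6.
No residual Depot→Port path; max flow = 6.
Certifying cut of size 6: {Depot→HubA, Depot→Jct2, Depot→Port, Depot→Y1, Depot→Y3, Y2→Port}.

6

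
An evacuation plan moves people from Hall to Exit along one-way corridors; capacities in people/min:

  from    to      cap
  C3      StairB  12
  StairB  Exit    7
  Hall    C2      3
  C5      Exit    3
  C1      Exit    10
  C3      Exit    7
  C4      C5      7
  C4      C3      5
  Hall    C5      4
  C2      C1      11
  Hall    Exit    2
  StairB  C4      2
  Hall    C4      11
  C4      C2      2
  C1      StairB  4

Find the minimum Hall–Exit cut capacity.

Augment Hall→Exit: bottleneck 2, flow now 2.
Augment Hall→C5→Exit: bottleneck 3, flow now 5.
Augment Hall→C4→C3→Exit: bottleneck 5, flow now 10.
Augment Hall→C2→C1→Exit: bottleneck 3, flow now 13.
Augment Hall→C4→C2→C1→Exit: bottleneck 2, flow now 15.
No augmenting path remains; maximum flow = 15.
By max-flow min-cut, the minimum cut capacity equals the max flow.
In the residual graph, reachable from Hall: {Hall, C4, C5}.
Min-cut edges: Hall→C2 (3), Hall→Exit (2), C4→C3 (5), C4→C2 (2), C5→Exit (3); capacity 3 + 2 + 5 + 2 + 3 = 15.

15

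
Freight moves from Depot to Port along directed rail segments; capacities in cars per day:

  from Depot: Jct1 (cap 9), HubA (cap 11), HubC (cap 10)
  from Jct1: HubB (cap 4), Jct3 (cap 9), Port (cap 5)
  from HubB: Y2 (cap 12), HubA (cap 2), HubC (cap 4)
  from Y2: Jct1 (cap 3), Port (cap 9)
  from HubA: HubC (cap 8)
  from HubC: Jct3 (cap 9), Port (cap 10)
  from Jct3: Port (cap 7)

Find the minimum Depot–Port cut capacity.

26

Augment Depot→Jct1→Port: bottleneck 5, flow now 5.
Augment Depot→HubC→Port: bottleneck 10, flow now 15.
Augment Depot→Jct1→Jct3→Port: bottleneck 4, flow now 19.
Augment Depot→HubA→HubC→Jct3→Port: bottleneck 3, flow now 22.
Augment Depot→HubA→HubC→Jct3→Jct1→HubB→Y2→Port: bottleneck 4, flow now 26. (uses reverse residual edge)
No augmenting path remains; maximum flow = 26.
By max-flow min-cut, the minimum cut capacity equals the max flow.
In the residual graph, reachable from Depot: {Depot, HubA, HubC, Jct3}.
Min-cut edges: Depot→Jct1 (9), HubC→Port (10), Jct3→Port (7); capacity 9 + 10 + 7 = 26.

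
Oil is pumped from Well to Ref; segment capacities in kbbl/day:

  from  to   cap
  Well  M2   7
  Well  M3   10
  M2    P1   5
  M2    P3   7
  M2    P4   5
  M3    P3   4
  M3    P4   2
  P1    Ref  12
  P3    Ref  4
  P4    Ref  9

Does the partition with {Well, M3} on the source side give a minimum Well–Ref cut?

Yes — it is a minimum cut (capacity 13).

Given cut capacity: 7 + 4 + 2 = 13.
Augment Well→M2→P1→Ref: bottleneck 5, flow now 5.
Augment Well→M2→P3→Ref: bottleneck 2, flow now 7.
Augment Well→M3→P3→Ref: bottleneck 2, flow now 9.
Augment Well→M3→P4→Ref: bottleneck 2, flow now 11.
Augment Well→M3→P3→M2→P4→Ref: bottleneck 2, flow now 13. (uses reverse residual edge)
No augmenting path remains; maximum flow = 13.
Cut capacity 13 equals the max flow, so it is a minimum cut.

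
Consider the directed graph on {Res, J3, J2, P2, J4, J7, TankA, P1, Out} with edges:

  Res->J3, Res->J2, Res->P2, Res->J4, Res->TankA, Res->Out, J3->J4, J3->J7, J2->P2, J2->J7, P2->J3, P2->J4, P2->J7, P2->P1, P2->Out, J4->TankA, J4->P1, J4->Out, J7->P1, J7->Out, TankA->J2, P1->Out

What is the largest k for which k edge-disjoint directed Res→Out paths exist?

Assign every edge capacity 1; by Menger, the answer equals the max flow.
Path Res→Out (+1); total 1.
Path Res→P2→Out (+1); total 2.
Path Res→J4→Out (+1); total 3.
Path Res→J3→J7→Out (+1); total 4.
Path Res→J2→P2→P1→Out (+1); total 5.
No residual Res→Out path; max flow = 5.
Certifying cut of size 5: {J4→Out, J7→Out, P1→Out, P2→Out, Res→Out}.

5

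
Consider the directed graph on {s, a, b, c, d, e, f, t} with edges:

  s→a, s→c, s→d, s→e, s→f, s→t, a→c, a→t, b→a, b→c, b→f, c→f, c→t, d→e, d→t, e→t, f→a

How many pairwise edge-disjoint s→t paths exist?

Assign every edge capacity 1; by Menger, the answer equals the max flow.
Path s→t (+1); total 1.
Path s→a→t (+1); total 2.
Path s→c→t (+1); total 3.
Path s→d→t (+1); total 4.
Path s→e→t (+1); total 5.
No residual s→t path; max flow = 5.
Certifying cut of size 5: {a→t, c→t, s→d, s→e, s→t}.

5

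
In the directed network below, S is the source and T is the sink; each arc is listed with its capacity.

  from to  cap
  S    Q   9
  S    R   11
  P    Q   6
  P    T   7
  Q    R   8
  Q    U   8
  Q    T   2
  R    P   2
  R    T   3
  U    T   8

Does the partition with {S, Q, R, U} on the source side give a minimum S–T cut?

No — its capacity is 15, but the minimum cut has capacity 14.

Given cut capacity: 2 + 2 + 3 + 8 = 15.
Augment S→Q→T: bottleneck 2, flow now 2.
Augment S→R→T: bottleneck 3, flow now 5.
Augment S→Q→U→T: bottleneck 7, flow now 12.
Augment S→R→P→T: bottleneck 2, flow now 14.
No augmenting path remains; maximum flow = 14.
In the residual graph, reachable from S: {S, R}.
Min-cut edges: S→Q (9), R→P (2), R→T (3); capacity 9 + 2 + 3 = 14.
Cut capacity 15 exceeds the max flow 14, so it is not minimum.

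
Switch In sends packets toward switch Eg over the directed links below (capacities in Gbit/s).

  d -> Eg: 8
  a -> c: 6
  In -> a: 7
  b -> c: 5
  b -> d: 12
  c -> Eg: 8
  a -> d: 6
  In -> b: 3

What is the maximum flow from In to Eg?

10

Augment In→a→c→Eg: bottleneck 6, flow now 6.
Augment In→a→d→Eg: bottleneck 1, flow now 7.
Augment In→b→c→Eg: bottleneck 2, flow now 9.
Augment In→b→d→Eg: bottleneck 1, flow now 10.
No augmenting path remains; maximum flow = 10.
In the residual graph, reachable from In: {In}.
Min-cut edges: In→a (7), In→b (3); capacity 7 + 3 = 10.
This cut is saturated, so no flow can exceed 10.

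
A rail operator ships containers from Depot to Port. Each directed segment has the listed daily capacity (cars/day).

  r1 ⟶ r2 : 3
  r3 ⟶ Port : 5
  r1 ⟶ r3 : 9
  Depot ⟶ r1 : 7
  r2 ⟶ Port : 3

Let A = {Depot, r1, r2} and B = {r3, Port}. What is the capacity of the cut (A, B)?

Edges leaving {Depot, r1, r2}: r1→r3 (9), r2→Port (3).
Cut capacity = 9 + 3 = 12.

12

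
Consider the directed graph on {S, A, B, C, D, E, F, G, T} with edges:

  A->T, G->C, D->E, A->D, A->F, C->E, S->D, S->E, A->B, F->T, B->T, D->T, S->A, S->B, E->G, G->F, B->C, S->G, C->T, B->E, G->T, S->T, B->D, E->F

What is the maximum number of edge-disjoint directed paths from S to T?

Assign every edge capacity 1; by Menger, the answer equals the max flow.
Path S→T (+1); total 1.
Path S→A→T (+1); total 2.
Path S→B→T (+1); total 3.
Path S→D→T (+1); total 4.
Path S→G→T (+1); total 5.
Path S→E→F→T (+1); total 6.
No residual S→T path; max flow = 6.
Certifying cut of size 6: {S→A, S→B, S→D, S→E, S→G, S→T}.

6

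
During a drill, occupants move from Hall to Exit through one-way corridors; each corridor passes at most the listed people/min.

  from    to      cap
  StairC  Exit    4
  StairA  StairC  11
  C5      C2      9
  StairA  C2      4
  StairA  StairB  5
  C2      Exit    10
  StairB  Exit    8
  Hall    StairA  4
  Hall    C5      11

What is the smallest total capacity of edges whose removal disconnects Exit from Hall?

Augment Hall→StairA→C2→Exit: bottleneck 4, flow now 4.
Augment Hall→C5→C2→Exit: bottleneck 6, flow now 10.
Augment Hall→C5→C2→StairA→StairC→Exit: bottleneck 3, flow now 13. (uses reverse residual edge)
No augmenting path remains; maximum flow = 13.
By max-flow min-cut, the minimum cut capacity equals the max flow.
In the residual graph, reachable from Hall: {Hall, C5}.
Min-cut edges: Hall→StairA (4), C5→C2 (9); capacity 4 + 9 = 13.

13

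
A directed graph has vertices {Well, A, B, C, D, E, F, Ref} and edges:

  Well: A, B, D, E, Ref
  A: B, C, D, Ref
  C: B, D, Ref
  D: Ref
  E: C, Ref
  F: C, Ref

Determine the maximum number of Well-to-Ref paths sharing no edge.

4

Assign every edge capacity 1; by Menger, the answer equals the max flow.
Path Well→Ref (+1); total 1.
Path Well→A→Ref (+1); total 2.
Path Well→D→Ref (+1); total 3.
Path Well→E→Ref (+1); total 4.
No residual Well→Ref path; max flow = 4.
Certifying cut of size 4: {Well→A, Well→D, Well→E, Well→Ref}.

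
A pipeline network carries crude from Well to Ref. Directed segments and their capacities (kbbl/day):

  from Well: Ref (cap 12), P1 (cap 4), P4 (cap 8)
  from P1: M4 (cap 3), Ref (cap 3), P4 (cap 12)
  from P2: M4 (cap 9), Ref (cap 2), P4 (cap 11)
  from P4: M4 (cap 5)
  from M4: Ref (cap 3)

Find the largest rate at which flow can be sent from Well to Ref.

18

Augment Well→Ref: bottleneck 12, flow now 12.
Augment Well→P1→Ref: bottleneck 3, flow now 15.
Augment Well→P1→M4→Ref: bottleneck 1, flow now 16.
Augment Well→P4→M4→Ref: bottleneck 2, flow now 18.
No augmenting path remains; maximum flow = 18.
In the residual graph, reachable from Well: {Well, P1, P4, M4}.
Min-cut edges: Well→Ref (12), P1→Ref (3), M4→Ref (3); capacity 12 + 3 + 3 = 18.
This cut is saturated, so no flow can exceed 18.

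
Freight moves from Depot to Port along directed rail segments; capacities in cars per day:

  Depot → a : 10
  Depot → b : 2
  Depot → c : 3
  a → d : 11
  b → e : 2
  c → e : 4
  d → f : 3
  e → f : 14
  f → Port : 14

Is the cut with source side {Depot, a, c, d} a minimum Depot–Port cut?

No — its capacity is 9, but the minimum cut has capacity 8.

Given cut capacity: 2 + 4 + 3 = 9.
Augment Depot→a→d→f→Port: bottleneck 3, flow now 3.
Augment Depot→b→e→f→Port: bottleneck 2, flow now 5.
Augment Depot→c→e→f→Port: bottleneck 3, flow now 8.
No augmenting path remains; maximum flow = 8.
In the residual graph, reachable from Depot: {Depot, a, d}.
Min-cut edges: Depot→b (2), Depot→c (3), d→f (3); capacity 2 + 3 + 3 = 8.
Cut capacity 9 exceeds the max flow 8, so it is not minimum.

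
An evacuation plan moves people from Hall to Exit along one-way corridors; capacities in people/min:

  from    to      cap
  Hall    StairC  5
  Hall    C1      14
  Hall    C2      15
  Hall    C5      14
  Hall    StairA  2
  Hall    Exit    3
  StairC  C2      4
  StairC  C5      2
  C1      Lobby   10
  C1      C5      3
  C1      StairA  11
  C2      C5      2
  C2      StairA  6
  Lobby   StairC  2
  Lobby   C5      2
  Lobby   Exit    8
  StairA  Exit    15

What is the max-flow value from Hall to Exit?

25

Augment Hall→Exit: bottleneck 3, flow now 3.
Augment Hall→StairA→Exit: bottleneck 2, flow now 5.
Augment Hall→C1→Lobby→Exit: bottleneck 8, flow now 13.
Augment Hall→C1→StairA→Exit: bottleneck 6, flow now 19.
Augment Hall→C2→StairA→Exit: bottleneck 6, flow now 25.
No augmenting path remains; maximum flow = 25.
In the residual graph, reachable from Hall: {Hall, StairC, C2, C5}.
Min-cut edges: Hall→C1 (14), Hall→StairA (2), Hall→Exit (3), C2→StairA (6); capacity 14 + 2 + 3 + 6 = 25.
This cut is saturated, so no flow can exceed 25.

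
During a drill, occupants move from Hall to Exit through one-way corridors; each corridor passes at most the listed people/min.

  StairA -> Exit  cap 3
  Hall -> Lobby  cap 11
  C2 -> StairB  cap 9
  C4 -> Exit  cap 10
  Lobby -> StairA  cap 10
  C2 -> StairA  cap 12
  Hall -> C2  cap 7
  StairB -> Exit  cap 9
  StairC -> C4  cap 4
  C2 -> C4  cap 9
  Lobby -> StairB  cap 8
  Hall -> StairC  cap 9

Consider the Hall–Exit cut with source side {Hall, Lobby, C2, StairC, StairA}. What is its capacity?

33

Edges leaving {Hall, Lobby, C2, StairC, StairA}: Lobby→StairB (8), C2→StairB (9), C2→C4 (9), StairC→C4 (4), StairA→Exit (3).
Cut capacity = 8 + 9 + 9 + 4 + 3 = 33.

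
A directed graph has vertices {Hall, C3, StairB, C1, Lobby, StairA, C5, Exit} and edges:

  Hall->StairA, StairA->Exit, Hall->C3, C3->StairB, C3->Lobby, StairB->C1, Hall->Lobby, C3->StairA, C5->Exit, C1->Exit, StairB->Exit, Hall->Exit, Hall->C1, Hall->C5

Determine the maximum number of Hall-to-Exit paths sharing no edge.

Assign every edge capacity 1; by Menger, the answer equals the max flow.
Path Hall→Exit (+1); total 1.
Path Hall→C1→Exit (+1); total 2.
Path Hall→StairA→Exit (+1); total 3.
Path Hall→C5→Exit (+1); total 4.
Path Hall→C3→StairB→Exit (+1); total 5.
No residual Hall→Exit path; max flow = 5.
Certifying cut of size 5: {Hall→C1, Hall→C3, Hall→C5, Hall→Exit, Hall→StairA}.

5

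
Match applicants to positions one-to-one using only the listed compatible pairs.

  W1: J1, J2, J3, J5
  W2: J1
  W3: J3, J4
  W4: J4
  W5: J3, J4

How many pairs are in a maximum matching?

4

Unit-capacity flow: source→left, listed edges, right→sink; max matching = max flow.
Augmenting path W1→J1 (+1); matched 1.
Augmenting path W3→J3 (+1); matched 2.
Augmenting path W4→J4 (+1); matched 3.
Augmenting path W2→J1→W1→J2 (+1); matched 4.
No augmenting path remains; maximum matching = 4.
König certificate: {W1, W2, J3, J4} is a vertex cover of size 4 (every listed pair touches it), so no matching can be larger.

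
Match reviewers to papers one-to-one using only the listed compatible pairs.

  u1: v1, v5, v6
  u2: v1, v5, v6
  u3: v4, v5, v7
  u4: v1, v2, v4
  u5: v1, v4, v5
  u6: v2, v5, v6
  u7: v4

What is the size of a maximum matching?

6

Unit-capacity flow: source→left, listed edges, right→sink; max matching = max flow.
Augmenting path u1→v1 (+1); matched 1.
Augmenting path u2→v5 (+1); matched 2.
Augmenting path u3→v4 (+1); matched 3.
Augmenting path u4→v2 (+1); matched 4.
Augmenting path u6→v6 (+1); matched 5.
Augmenting path u5→v4→u3→v7 (+1); matched 6.
No augmenting path remains; maximum matching = 6.
König certificate: {u3, v1, v2, v4, v5, v6} is a vertex cover of size 6 (every listed pair touches it), so no matching can be larger.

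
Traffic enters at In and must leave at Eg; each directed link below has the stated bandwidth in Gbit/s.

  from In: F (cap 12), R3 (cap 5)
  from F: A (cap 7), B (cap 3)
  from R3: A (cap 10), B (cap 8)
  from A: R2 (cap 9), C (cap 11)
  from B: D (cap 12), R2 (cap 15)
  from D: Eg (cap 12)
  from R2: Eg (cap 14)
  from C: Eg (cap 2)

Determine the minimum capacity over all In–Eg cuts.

15

Augment In→F→A→R2→Eg: bottleneck 7, flow now 7.
Augment In→F→B→D→Eg: bottleneck 3, flow now 10.
Augment In→R3→A→R2→Eg: bottleneck 2, flow now 12.
Augment In→R3→A→C→Eg: bottleneck 2, flow now 14.
Augment In→R3→B→D→Eg: bottleneck 1, flow now 15.
No augmenting path remains; maximum flow = 15.
By max-flow min-cut, the minimum cut capacity equals the max flow.
In the residual graph, reachable from In: {In, F}.
Min-cut edges: In→R3 (5), F→A (7), F→B (3); capacity 5 + 7 + 3 = 15.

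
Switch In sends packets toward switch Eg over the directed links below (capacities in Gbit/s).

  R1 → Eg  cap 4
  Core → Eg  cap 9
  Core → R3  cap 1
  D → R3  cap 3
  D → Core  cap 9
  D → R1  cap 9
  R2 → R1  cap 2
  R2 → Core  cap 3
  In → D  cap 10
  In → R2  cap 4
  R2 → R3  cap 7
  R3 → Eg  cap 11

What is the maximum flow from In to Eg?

14

Augment In→R2→Core→Eg: bottleneck 3, flow now 3.
Augment In→R2→R1→Eg: bottleneck 1, flow now 4.
Augment In→D→Core→Eg: bottleneck 6, flow now 10.
Augment In→D→R1→Eg: bottleneck 3, flow now 13.
Augment In→D→R3→Eg: bottleneck 1, flow now 14.
No augmenting path remains; maximum flow = 14.
In the residual graph, reachable from In: {In}.
Min-cut edges: In→R2 (4), In→D (10); capacity 4 + 10 = 14.
This cut is saturated, so no flow can exceed 14.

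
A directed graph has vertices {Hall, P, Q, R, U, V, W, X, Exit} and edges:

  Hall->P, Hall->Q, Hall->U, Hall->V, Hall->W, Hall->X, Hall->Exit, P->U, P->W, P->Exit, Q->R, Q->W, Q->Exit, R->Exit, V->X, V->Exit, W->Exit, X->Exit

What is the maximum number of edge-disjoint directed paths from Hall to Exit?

Assign every edge capacity 1; by Menger, the answer equals the max flow.
Path Hall→Exit (+1); total 1.
Path Hall→P→Exit (+1); total 2.
Path Hall→Q→Exit (+1); total 3.
Path Hall→V→Exit (+1); total 4.
Path Hall→W→Exit (+1); total 5.
Path Hall→X→Exit (+1); total 6.
No residual Hall→Exit path; max flow = 6.
Certifying cut of size 6: {Hall→Exit, Hall→P, Hall→Q, Hall→V, Hall→W, Hall→X}.

6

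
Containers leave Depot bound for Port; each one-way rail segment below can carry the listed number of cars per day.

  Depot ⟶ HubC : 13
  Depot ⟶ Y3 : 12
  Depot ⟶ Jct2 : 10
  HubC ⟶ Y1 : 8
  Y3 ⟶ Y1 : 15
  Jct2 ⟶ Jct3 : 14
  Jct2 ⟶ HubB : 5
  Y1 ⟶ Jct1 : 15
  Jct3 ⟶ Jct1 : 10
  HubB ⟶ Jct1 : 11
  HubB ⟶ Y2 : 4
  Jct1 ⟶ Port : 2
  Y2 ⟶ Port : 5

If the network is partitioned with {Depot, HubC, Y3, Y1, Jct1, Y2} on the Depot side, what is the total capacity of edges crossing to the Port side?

Edges leaving {Depot, HubC, Y3, Y1, Jct1, Y2}: Depot→Jct2 (10), Jct1→Port (2), Y2→Port (5).
Cut capacity = 10 + 2 + 5 = 17.

17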